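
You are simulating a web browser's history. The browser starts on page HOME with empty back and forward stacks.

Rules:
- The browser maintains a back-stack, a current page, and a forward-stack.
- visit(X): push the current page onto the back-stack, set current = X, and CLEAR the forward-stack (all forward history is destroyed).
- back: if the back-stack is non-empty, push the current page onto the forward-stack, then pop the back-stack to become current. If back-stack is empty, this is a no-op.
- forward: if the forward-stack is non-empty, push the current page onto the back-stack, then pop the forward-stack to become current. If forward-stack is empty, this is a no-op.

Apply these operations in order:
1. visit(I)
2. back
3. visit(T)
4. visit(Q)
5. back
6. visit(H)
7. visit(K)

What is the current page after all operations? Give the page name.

After 1 (visit(I)): cur=I back=1 fwd=0
After 2 (back): cur=HOME back=0 fwd=1
After 3 (visit(T)): cur=T back=1 fwd=0
After 4 (visit(Q)): cur=Q back=2 fwd=0
After 5 (back): cur=T back=1 fwd=1
After 6 (visit(H)): cur=H back=2 fwd=0
After 7 (visit(K)): cur=K back=3 fwd=0

Answer: K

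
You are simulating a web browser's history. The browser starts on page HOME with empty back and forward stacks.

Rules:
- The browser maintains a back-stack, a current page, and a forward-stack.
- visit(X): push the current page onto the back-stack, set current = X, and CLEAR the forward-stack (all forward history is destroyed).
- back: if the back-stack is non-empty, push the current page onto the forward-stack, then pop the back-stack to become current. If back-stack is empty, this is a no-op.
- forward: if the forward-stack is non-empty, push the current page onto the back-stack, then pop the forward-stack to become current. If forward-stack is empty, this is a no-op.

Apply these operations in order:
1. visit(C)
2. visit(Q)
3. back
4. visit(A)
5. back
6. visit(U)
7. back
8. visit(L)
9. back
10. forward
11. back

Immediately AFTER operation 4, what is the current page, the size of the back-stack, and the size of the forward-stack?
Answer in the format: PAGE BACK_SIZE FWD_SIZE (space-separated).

After 1 (visit(C)): cur=C back=1 fwd=0
After 2 (visit(Q)): cur=Q back=2 fwd=0
After 3 (back): cur=C back=1 fwd=1
After 4 (visit(A)): cur=A back=2 fwd=0

A 2 0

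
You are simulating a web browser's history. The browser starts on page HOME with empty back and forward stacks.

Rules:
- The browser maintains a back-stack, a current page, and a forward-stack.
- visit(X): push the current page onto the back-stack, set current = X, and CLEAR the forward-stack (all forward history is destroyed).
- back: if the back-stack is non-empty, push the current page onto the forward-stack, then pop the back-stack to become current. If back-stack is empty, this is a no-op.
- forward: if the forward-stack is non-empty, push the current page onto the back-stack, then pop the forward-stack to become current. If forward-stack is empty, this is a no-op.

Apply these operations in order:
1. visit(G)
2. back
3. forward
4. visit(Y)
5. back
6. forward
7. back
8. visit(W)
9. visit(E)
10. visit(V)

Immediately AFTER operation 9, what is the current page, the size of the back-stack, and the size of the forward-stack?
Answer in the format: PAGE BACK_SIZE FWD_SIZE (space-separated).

After 1 (visit(G)): cur=G back=1 fwd=0
After 2 (back): cur=HOME back=0 fwd=1
After 3 (forward): cur=G back=1 fwd=0
After 4 (visit(Y)): cur=Y back=2 fwd=0
After 5 (back): cur=G back=1 fwd=1
After 6 (forward): cur=Y back=2 fwd=0
After 7 (back): cur=G back=1 fwd=1
After 8 (visit(W)): cur=W back=2 fwd=0
After 9 (visit(E)): cur=E back=3 fwd=0

E 3 0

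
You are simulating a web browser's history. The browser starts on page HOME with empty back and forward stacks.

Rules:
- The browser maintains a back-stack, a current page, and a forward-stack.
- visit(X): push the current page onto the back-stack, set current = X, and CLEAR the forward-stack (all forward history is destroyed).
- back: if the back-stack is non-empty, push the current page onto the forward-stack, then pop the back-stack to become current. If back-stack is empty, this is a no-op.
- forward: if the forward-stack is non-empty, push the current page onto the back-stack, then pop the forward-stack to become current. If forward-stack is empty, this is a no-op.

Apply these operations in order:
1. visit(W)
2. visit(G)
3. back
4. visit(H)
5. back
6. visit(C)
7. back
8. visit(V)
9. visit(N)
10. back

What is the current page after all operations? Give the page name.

Answer: V

Derivation:
After 1 (visit(W)): cur=W back=1 fwd=0
After 2 (visit(G)): cur=G back=2 fwd=0
After 3 (back): cur=W back=1 fwd=1
After 4 (visit(H)): cur=H back=2 fwd=0
After 5 (back): cur=W back=1 fwd=1
After 6 (visit(C)): cur=C back=2 fwd=0
After 7 (back): cur=W back=1 fwd=1
After 8 (visit(V)): cur=V back=2 fwd=0
After 9 (visit(N)): cur=N back=3 fwd=0
After 10 (back): cur=V back=2 fwd=1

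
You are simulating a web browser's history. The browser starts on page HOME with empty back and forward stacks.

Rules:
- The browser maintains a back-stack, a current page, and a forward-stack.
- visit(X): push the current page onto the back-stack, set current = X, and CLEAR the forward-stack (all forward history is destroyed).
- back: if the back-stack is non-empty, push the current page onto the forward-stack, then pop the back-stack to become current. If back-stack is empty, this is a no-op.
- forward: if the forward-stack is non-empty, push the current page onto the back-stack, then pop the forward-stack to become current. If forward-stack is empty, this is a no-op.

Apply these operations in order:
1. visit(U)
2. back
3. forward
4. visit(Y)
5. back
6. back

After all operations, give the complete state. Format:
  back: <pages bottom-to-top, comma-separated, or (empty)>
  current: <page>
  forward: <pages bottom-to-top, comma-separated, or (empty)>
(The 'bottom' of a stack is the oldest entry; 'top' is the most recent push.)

After 1 (visit(U)): cur=U back=1 fwd=0
After 2 (back): cur=HOME back=0 fwd=1
After 3 (forward): cur=U back=1 fwd=0
After 4 (visit(Y)): cur=Y back=2 fwd=0
After 5 (back): cur=U back=1 fwd=1
After 6 (back): cur=HOME back=0 fwd=2

Answer: back: (empty)
current: HOME
forward: Y,U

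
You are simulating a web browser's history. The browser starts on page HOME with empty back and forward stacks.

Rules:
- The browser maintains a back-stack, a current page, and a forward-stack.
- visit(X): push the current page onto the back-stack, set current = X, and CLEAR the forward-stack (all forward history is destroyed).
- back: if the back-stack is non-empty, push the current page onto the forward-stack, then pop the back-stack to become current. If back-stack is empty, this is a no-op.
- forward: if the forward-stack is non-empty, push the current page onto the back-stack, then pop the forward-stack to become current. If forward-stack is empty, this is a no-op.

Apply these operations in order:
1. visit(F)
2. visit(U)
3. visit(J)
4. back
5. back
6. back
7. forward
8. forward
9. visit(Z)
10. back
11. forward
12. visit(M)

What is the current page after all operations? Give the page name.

Answer: M

Derivation:
After 1 (visit(F)): cur=F back=1 fwd=0
After 2 (visit(U)): cur=U back=2 fwd=0
After 3 (visit(J)): cur=J back=3 fwd=0
After 4 (back): cur=U back=2 fwd=1
After 5 (back): cur=F back=1 fwd=2
After 6 (back): cur=HOME back=0 fwd=3
After 7 (forward): cur=F back=1 fwd=2
After 8 (forward): cur=U back=2 fwd=1
After 9 (visit(Z)): cur=Z back=3 fwd=0
After 10 (back): cur=U back=2 fwd=1
After 11 (forward): cur=Z back=3 fwd=0
After 12 (visit(M)): cur=M back=4 fwd=0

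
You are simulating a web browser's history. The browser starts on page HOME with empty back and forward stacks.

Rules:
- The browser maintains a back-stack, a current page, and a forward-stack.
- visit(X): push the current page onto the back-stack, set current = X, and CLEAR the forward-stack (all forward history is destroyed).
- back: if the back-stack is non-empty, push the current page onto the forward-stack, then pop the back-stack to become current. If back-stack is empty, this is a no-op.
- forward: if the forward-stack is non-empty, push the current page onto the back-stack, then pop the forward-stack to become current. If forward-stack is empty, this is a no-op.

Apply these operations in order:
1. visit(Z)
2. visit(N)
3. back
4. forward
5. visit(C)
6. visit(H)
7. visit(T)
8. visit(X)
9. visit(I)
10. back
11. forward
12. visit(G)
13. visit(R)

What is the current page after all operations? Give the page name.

After 1 (visit(Z)): cur=Z back=1 fwd=0
After 2 (visit(N)): cur=N back=2 fwd=0
After 3 (back): cur=Z back=1 fwd=1
After 4 (forward): cur=N back=2 fwd=0
After 5 (visit(C)): cur=C back=3 fwd=0
After 6 (visit(H)): cur=H back=4 fwd=0
After 7 (visit(T)): cur=T back=5 fwd=0
After 8 (visit(X)): cur=X back=6 fwd=0
After 9 (visit(I)): cur=I back=7 fwd=0
After 10 (back): cur=X back=6 fwd=1
After 11 (forward): cur=I back=7 fwd=0
After 12 (visit(G)): cur=G back=8 fwd=0
After 13 (visit(R)): cur=R back=9 fwd=0

Answer: R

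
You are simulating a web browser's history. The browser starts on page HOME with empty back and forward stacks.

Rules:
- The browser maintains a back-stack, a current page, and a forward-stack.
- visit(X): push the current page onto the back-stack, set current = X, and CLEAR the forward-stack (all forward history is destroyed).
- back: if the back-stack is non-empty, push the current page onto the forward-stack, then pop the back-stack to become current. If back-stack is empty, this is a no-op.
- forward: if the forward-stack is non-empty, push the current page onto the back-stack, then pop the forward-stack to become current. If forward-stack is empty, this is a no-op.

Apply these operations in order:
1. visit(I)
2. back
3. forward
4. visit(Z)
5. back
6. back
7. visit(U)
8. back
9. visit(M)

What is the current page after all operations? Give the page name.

Answer: M

Derivation:
After 1 (visit(I)): cur=I back=1 fwd=0
After 2 (back): cur=HOME back=0 fwd=1
After 3 (forward): cur=I back=1 fwd=0
After 4 (visit(Z)): cur=Z back=2 fwd=0
After 5 (back): cur=I back=1 fwd=1
After 6 (back): cur=HOME back=0 fwd=2
After 7 (visit(U)): cur=U back=1 fwd=0
After 8 (back): cur=HOME back=0 fwd=1
After 9 (visit(M)): cur=M back=1 fwd=0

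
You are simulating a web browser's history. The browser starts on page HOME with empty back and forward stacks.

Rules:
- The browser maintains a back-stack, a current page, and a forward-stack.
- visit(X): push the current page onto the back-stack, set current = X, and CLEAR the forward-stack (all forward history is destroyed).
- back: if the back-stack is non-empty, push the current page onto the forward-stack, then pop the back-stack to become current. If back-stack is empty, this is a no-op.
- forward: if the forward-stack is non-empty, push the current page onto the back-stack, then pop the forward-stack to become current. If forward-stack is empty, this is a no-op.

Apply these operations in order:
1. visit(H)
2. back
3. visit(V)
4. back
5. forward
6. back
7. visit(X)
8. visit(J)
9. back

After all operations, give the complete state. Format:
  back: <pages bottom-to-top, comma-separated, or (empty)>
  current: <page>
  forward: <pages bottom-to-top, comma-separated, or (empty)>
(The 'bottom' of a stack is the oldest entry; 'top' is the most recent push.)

Answer: back: HOME
current: X
forward: J

Derivation:
After 1 (visit(H)): cur=H back=1 fwd=0
After 2 (back): cur=HOME back=0 fwd=1
After 3 (visit(V)): cur=V back=1 fwd=0
After 4 (back): cur=HOME back=0 fwd=1
After 5 (forward): cur=V back=1 fwd=0
After 6 (back): cur=HOME back=0 fwd=1
After 7 (visit(X)): cur=X back=1 fwd=0
After 8 (visit(J)): cur=J back=2 fwd=0
After 9 (back): cur=X back=1 fwd=1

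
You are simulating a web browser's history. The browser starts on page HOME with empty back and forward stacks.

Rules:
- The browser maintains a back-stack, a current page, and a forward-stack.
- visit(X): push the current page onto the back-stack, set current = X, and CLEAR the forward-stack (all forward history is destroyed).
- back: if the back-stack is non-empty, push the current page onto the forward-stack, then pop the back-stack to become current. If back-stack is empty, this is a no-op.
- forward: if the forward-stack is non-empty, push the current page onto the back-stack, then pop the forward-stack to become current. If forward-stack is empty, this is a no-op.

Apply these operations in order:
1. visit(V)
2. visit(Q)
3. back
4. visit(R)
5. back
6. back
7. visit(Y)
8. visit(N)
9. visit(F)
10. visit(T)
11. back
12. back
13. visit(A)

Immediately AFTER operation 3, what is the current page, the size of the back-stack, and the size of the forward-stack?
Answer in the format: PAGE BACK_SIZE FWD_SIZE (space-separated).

After 1 (visit(V)): cur=V back=1 fwd=0
After 2 (visit(Q)): cur=Q back=2 fwd=0
After 3 (back): cur=V back=1 fwd=1

V 1 1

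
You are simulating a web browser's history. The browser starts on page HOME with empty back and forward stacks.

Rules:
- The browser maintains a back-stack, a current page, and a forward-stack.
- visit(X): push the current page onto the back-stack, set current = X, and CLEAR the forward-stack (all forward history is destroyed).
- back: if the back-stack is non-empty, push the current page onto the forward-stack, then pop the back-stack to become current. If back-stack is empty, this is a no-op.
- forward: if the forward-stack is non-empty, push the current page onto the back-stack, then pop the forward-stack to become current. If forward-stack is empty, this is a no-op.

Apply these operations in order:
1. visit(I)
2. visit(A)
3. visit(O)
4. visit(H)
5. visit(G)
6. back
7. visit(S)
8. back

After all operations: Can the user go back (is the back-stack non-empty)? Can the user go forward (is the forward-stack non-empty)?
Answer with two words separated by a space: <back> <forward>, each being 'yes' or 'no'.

After 1 (visit(I)): cur=I back=1 fwd=0
After 2 (visit(A)): cur=A back=2 fwd=0
After 3 (visit(O)): cur=O back=3 fwd=0
After 4 (visit(H)): cur=H back=4 fwd=0
After 5 (visit(G)): cur=G back=5 fwd=0
After 6 (back): cur=H back=4 fwd=1
After 7 (visit(S)): cur=S back=5 fwd=0
After 8 (back): cur=H back=4 fwd=1

Answer: yes yes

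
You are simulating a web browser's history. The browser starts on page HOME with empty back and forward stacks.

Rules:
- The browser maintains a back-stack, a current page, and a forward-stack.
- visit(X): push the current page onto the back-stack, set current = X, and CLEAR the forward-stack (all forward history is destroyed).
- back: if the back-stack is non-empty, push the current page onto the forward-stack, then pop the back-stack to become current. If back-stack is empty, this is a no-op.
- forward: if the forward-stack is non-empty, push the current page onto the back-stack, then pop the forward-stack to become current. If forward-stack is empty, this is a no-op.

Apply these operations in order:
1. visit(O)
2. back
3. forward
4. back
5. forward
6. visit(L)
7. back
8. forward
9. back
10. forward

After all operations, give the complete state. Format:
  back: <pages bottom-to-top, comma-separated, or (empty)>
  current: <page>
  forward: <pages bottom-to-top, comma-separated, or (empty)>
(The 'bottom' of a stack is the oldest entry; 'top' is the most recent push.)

After 1 (visit(O)): cur=O back=1 fwd=0
After 2 (back): cur=HOME back=0 fwd=1
After 3 (forward): cur=O back=1 fwd=0
After 4 (back): cur=HOME back=0 fwd=1
After 5 (forward): cur=O back=1 fwd=0
After 6 (visit(L)): cur=L back=2 fwd=0
After 7 (back): cur=O back=1 fwd=1
After 8 (forward): cur=L back=2 fwd=0
After 9 (back): cur=O back=1 fwd=1
After 10 (forward): cur=L back=2 fwd=0

Answer: back: HOME,O
current: L
forward: (empty)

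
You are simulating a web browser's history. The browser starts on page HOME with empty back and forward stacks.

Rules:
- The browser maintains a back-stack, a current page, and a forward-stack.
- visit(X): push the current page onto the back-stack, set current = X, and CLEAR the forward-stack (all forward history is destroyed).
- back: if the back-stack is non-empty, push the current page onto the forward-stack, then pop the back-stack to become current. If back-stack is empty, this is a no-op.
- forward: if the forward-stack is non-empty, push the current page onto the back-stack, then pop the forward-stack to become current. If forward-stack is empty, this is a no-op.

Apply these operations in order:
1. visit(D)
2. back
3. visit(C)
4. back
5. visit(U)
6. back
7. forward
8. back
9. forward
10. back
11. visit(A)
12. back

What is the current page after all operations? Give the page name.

Answer: HOME

Derivation:
After 1 (visit(D)): cur=D back=1 fwd=0
After 2 (back): cur=HOME back=0 fwd=1
After 3 (visit(C)): cur=C back=1 fwd=0
After 4 (back): cur=HOME back=0 fwd=1
After 5 (visit(U)): cur=U back=1 fwd=0
After 6 (back): cur=HOME back=0 fwd=1
After 7 (forward): cur=U back=1 fwd=0
After 8 (back): cur=HOME back=0 fwd=1
After 9 (forward): cur=U back=1 fwd=0
After 10 (back): cur=HOME back=0 fwd=1
After 11 (visit(A)): cur=A back=1 fwd=0
After 12 (back): cur=HOME back=0 fwd=1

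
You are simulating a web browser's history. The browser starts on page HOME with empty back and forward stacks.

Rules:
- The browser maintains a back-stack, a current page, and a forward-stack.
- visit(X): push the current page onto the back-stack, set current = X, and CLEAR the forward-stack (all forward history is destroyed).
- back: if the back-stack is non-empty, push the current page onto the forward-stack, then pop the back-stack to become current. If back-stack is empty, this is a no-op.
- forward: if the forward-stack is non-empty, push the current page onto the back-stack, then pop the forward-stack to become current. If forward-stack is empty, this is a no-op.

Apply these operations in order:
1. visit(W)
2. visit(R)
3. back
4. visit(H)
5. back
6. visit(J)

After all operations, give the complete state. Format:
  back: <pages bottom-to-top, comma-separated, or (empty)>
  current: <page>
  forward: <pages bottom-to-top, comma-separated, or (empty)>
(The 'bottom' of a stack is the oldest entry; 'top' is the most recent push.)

Answer: back: HOME,W
current: J
forward: (empty)

Derivation:
After 1 (visit(W)): cur=W back=1 fwd=0
After 2 (visit(R)): cur=R back=2 fwd=0
After 3 (back): cur=W back=1 fwd=1
After 4 (visit(H)): cur=H back=2 fwd=0
After 5 (back): cur=W back=1 fwd=1
After 6 (visit(J)): cur=J back=2 fwd=0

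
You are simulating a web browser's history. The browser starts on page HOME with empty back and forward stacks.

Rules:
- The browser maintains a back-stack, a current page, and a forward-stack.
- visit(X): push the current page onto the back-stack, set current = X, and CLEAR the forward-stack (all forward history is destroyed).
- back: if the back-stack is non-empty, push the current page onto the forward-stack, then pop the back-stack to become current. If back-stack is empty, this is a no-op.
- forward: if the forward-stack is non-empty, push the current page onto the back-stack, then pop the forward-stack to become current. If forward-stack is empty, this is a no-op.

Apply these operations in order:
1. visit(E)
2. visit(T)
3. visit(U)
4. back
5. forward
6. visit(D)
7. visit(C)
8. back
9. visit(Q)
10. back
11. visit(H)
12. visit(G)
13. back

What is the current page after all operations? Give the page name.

After 1 (visit(E)): cur=E back=1 fwd=0
After 2 (visit(T)): cur=T back=2 fwd=0
After 3 (visit(U)): cur=U back=3 fwd=0
After 4 (back): cur=T back=2 fwd=1
After 5 (forward): cur=U back=3 fwd=0
After 6 (visit(D)): cur=D back=4 fwd=0
After 7 (visit(C)): cur=C back=5 fwd=0
After 8 (back): cur=D back=4 fwd=1
After 9 (visit(Q)): cur=Q back=5 fwd=0
After 10 (back): cur=D back=4 fwd=1
After 11 (visit(H)): cur=H back=5 fwd=0
After 12 (visit(G)): cur=G back=6 fwd=0
After 13 (back): cur=H back=5 fwd=1

Answer: H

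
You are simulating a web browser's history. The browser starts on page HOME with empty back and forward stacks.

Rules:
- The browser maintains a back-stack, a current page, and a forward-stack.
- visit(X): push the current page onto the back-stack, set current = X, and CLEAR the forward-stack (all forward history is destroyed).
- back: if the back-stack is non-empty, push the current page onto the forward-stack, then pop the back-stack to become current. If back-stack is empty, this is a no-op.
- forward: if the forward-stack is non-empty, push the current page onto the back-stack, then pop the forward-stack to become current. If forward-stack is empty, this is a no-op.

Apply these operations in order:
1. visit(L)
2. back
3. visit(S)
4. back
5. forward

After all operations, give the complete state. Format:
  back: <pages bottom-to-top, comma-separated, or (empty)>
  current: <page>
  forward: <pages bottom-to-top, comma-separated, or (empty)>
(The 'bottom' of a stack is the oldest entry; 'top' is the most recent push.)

Answer: back: HOME
current: S
forward: (empty)

Derivation:
After 1 (visit(L)): cur=L back=1 fwd=0
After 2 (back): cur=HOME back=0 fwd=1
After 3 (visit(S)): cur=S back=1 fwd=0
After 4 (back): cur=HOME back=0 fwd=1
After 5 (forward): cur=S back=1 fwd=0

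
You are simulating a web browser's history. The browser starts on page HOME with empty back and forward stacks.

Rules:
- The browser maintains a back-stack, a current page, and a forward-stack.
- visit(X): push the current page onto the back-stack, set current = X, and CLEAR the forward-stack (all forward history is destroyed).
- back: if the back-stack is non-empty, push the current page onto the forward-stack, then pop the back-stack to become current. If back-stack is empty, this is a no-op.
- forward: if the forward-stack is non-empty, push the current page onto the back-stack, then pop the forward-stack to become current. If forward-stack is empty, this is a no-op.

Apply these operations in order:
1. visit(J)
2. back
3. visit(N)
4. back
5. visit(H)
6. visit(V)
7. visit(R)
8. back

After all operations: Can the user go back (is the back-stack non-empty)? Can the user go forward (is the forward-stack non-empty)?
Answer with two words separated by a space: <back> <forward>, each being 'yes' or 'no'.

After 1 (visit(J)): cur=J back=1 fwd=0
After 2 (back): cur=HOME back=0 fwd=1
After 3 (visit(N)): cur=N back=1 fwd=0
After 4 (back): cur=HOME back=0 fwd=1
After 5 (visit(H)): cur=H back=1 fwd=0
After 6 (visit(V)): cur=V back=2 fwd=0
After 7 (visit(R)): cur=R back=3 fwd=0
After 8 (back): cur=V back=2 fwd=1

Answer: yes yes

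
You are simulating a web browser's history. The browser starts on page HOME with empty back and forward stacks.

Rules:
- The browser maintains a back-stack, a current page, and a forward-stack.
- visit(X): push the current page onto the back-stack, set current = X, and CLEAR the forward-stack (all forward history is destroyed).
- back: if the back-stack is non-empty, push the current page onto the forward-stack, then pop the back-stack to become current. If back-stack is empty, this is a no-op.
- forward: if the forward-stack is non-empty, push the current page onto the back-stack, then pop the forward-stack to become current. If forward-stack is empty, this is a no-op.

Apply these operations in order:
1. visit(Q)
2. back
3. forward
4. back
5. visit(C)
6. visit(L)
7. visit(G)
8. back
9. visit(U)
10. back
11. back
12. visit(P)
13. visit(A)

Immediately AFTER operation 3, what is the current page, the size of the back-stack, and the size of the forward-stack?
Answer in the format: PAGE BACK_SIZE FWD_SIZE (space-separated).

After 1 (visit(Q)): cur=Q back=1 fwd=0
After 2 (back): cur=HOME back=0 fwd=1
After 3 (forward): cur=Q back=1 fwd=0

Q 1 0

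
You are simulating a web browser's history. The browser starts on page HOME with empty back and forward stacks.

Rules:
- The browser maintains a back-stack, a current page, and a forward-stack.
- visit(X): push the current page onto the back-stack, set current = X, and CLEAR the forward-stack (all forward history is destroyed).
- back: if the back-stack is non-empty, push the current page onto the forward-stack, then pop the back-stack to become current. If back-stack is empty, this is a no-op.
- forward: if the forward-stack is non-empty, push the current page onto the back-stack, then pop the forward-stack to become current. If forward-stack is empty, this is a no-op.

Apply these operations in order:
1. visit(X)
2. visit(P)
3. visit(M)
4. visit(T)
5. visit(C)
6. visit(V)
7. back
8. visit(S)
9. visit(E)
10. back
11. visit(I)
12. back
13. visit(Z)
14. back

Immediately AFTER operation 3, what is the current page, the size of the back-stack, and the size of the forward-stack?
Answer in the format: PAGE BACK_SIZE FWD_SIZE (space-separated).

After 1 (visit(X)): cur=X back=1 fwd=0
After 2 (visit(P)): cur=P back=2 fwd=0
After 3 (visit(M)): cur=M back=3 fwd=0

M 3 0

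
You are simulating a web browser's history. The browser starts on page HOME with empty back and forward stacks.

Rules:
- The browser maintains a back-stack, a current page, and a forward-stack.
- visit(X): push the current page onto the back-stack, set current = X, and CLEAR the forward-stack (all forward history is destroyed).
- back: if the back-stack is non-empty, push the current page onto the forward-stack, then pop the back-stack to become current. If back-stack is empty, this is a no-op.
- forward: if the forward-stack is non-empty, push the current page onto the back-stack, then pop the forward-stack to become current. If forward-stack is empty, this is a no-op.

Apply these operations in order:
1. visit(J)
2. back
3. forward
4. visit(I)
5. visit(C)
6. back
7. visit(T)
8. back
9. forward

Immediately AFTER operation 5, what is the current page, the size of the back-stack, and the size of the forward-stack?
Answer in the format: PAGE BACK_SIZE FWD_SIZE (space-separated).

After 1 (visit(J)): cur=J back=1 fwd=0
After 2 (back): cur=HOME back=0 fwd=1
After 3 (forward): cur=J back=1 fwd=0
After 4 (visit(I)): cur=I back=2 fwd=0
After 5 (visit(C)): cur=C back=3 fwd=0

C 3 0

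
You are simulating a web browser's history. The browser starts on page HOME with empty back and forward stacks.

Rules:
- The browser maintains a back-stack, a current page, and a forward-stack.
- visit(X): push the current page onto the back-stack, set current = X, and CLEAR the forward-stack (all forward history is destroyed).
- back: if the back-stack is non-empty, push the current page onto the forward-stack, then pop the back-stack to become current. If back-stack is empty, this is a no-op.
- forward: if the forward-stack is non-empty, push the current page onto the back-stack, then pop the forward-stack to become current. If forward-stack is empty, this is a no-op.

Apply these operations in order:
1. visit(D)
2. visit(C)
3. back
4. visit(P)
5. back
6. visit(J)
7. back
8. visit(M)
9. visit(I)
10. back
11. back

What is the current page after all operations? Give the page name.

After 1 (visit(D)): cur=D back=1 fwd=0
After 2 (visit(C)): cur=C back=2 fwd=0
After 3 (back): cur=D back=1 fwd=1
After 4 (visit(P)): cur=P back=2 fwd=0
After 5 (back): cur=D back=1 fwd=1
After 6 (visit(J)): cur=J back=2 fwd=0
After 7 (back): cur=D back=1 fwd=1
After 8 (visit(M)): cur=M back=2 fwd=0
After 9 (visit(I)): cur=I back=3 fwd=0
After 10 (back): cur=M back=2 fwd=1
After 11 (back): cur=D back=1 fwd=2

Answer: D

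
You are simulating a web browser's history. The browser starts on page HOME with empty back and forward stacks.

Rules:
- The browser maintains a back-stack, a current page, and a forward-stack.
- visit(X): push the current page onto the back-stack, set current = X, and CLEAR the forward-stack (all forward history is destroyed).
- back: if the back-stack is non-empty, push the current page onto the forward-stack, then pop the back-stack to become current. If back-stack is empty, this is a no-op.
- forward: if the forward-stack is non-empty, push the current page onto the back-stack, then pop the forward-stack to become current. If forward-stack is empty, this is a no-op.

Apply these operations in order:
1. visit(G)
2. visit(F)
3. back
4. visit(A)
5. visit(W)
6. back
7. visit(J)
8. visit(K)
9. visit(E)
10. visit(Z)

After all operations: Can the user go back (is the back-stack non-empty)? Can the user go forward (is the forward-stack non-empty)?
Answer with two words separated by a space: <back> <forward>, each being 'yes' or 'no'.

After 1 (visit(G)): cur=G back=1 fwd=0
After 2 (visit(F)): cur=F back=2 fwd=0
After 3 (back): cur=G back=1 fwd=1
After 4 (visit(A)): cur=A back=2 fwd=0
After 5 (visit(W)): cur=W back=3 fwd=0
After 6 (back): cur=A back=2 fwd=1
After 7 (visit(J)): cur=J back=3 fwd=0
After 8 (visit(K)): cur=K back=4 fwd=0
After 9 (visit(E)): cur=E back=5 fwd=0
After 10 (visit(Z)): cur=Z back=6 fwd=0

Answer: yes no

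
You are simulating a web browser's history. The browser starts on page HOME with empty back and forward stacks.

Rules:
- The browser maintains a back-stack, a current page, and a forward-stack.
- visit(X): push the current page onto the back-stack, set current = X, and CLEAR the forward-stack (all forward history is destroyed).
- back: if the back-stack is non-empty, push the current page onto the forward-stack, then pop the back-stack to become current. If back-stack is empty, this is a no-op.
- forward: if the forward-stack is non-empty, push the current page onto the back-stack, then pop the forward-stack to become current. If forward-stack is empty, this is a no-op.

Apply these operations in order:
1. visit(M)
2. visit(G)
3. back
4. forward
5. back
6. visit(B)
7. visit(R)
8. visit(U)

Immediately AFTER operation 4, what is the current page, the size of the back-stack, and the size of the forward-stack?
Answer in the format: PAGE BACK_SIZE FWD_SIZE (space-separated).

After 1 (visit(M)): cur=M back=1 fwd=0
After 2 (visit(G)): cur=G back=2 fwd=0
After 3 (back): cur=M back=1 fwd=1
After 4 (forward): cur=G back=2 fwd=0

G 2 0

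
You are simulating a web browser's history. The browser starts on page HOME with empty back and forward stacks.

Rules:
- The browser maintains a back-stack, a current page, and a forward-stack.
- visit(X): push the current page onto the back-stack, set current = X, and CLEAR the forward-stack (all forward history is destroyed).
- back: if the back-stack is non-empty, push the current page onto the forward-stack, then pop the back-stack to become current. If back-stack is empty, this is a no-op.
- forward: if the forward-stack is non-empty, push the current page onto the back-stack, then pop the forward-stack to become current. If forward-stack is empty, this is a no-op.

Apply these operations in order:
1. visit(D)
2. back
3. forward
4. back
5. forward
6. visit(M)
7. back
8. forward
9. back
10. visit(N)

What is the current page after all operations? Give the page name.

After 1 (visit(D)): cur=D back=1 fwd=0
After 2 (back): cur=HOME back=0 fwd=1
After 3 (forward): cur=D back=1 fwd=0
After 4 (back): cur=HOME back=0 fwd=1
After 5 (forward): cur=D back=1 fwd=0
After 6 (visit(M)): cur=M back=2 fwd=0
After 7 (back): cur=D back=1 fwd=1
After 8 (forward): cur=M back=2 fwd=0
After 9 (back): cur=D back=1 fwd=1
After 10 (visit(N)): cur=N back=2 fwd=0

Answer: N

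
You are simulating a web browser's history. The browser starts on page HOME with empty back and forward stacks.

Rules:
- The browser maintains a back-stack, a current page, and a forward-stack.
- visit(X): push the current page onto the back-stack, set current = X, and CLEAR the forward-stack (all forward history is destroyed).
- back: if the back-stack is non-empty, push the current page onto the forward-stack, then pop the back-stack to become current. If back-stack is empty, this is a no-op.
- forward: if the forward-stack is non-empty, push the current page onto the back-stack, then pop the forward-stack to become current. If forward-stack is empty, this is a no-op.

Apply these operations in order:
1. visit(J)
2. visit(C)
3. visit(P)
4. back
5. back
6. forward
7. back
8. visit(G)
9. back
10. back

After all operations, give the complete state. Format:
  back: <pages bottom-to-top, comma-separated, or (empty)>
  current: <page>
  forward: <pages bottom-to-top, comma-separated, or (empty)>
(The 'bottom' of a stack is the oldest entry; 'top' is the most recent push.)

Answer: back: (empty)
current: HOME
forward: G,J

Derivation:
After 1 (visit(J)): cur=J back=1 fwd=0
After 2 (visit(C)): cur=C back=2 fwd=0
After 3 (visit(P)): cur=P back=3 fwd=0
After 4 (back): cur=C back=2 fwd=1
After 5 (back): cur=J back=1 fwd=2
After 6 (forward): cur=C back=2 fwd=1
After 7 (back): cur=J back=1 fwd=2
After 8 (visit(G)): cur=G back=2 fwd=0
After 9 (back): cur=J back=1 fwd=1
After 10 (back): cur=HOME back=0 fwd=2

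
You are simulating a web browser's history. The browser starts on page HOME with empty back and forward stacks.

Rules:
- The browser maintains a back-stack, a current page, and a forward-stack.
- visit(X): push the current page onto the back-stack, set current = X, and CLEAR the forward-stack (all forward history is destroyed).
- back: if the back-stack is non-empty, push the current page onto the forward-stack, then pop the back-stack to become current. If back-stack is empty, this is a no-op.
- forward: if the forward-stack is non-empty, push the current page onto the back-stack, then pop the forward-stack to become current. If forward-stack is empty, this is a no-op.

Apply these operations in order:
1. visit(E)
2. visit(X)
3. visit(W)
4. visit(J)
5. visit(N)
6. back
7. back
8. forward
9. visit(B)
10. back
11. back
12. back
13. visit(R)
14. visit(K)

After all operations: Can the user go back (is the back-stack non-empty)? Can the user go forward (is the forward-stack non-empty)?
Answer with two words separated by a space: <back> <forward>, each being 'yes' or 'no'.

Answer: yes no

Derivation:
After 1 (visit(E)): cur=E back=1 fwd=0
After 2 (visit(X)): cur=X back=2 fwd=0
After 3 (visit(W)): cur=W back=3 fwd=0
After 4 (visit(J)): cur=J back=4 fwd=0
After 5 (visit(N)): cur=N back=5 fwd=0
After 6 (back): cur=J back=4 fwd=1
After 7 (back): cur=W back=3 fwd=2
After 8 (forward): cur=J back=4 fwd=1
After 9 (visit(B)): cur=B back=5 fwd=0
After 10 (back): cur=J back=4 fwd=1
After 11 (back): cur=W back=3 fwd=2
After 12 (back): cur=X back=2 fwd=3
After 13 (visit(R)): cur=R back=3 fwd=0
After 14 (visit(K)): cur=K back=4 fwd=0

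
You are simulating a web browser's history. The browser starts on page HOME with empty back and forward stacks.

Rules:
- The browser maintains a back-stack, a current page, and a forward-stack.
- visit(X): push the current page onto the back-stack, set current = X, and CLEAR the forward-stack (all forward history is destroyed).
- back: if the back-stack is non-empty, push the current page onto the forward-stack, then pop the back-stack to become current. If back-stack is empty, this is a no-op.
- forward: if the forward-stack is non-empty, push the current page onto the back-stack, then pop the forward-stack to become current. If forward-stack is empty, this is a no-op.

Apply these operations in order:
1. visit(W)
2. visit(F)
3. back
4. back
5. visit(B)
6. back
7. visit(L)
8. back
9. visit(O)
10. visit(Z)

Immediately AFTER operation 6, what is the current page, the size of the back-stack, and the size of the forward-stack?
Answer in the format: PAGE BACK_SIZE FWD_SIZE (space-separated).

After 1 (visit(W)): cur=W back=1 fwd=0
After 2 (visit(F)): cur=F back=2 fwd=0
After 3 (back): cur=W back=1 fwd=1
After 4 (back): cur=HOME back=0 fwd=2
After 5 (visit(B)): cur=B back=1 fwd=0
After 6 (back): cur=HOME back=0 fwd=1

HOME 0 1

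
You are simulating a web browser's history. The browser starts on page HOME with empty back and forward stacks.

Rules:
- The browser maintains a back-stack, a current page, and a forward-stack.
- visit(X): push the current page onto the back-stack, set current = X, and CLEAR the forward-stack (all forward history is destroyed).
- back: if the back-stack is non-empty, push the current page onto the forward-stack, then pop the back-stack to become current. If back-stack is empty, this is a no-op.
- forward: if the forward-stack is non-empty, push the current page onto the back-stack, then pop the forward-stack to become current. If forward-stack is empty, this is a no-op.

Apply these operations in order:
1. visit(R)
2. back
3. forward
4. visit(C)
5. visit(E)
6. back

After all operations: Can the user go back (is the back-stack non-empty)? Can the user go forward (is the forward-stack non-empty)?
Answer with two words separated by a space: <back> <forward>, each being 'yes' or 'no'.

Answer: yes yes

Derivation:
After 1 (visit(R)): cur=R back=1 fwd=0
After 2 (back): cur=HOME back=0 fwd=1
After 3 (forward): cur=R back=1 fwd=0
After 4 (visit(C)): cur=C back=2 fwd=0
After 5 (visit(E)): cur=E back=3 fwd=0
After 6 (back): cur=C back=2 fwd=1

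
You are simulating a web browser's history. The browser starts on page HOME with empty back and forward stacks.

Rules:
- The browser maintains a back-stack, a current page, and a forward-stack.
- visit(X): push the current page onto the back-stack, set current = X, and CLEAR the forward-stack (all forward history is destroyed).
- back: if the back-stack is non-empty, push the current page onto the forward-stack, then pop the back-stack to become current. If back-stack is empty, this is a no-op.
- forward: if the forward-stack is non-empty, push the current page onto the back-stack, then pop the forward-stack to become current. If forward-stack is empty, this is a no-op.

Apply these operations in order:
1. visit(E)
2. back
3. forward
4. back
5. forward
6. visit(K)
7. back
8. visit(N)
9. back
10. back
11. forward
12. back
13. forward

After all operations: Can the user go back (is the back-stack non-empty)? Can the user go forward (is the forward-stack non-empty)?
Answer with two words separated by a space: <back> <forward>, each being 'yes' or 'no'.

Answer: yes yes

Derivation:
After 1 (visit(E)): cur=E back=1 fwd=0
After 2 (back): cur=HOME back=0 fwd=1
After 3 (forward): cur=E back=1 fwd=0
After 4 (back): cur=HOME back=0 fwd=1
After 5 (forward): cur=E back=1 fwd=0
After 6 (visit(K)): cur=K back=2 fwd=0
After 7 (back): cur=E back=1 fwd=1
After 8 (visit(N)): cur=N back=2 fwd=0
After 9 (back): cur=E back=1 fwd=1
After 10 (back): cur=HOME back=0 fwd=2
After 11 (forward): cur=E back=1 fwd=1
After 12 (back): cur=HOME back=0 fwd=2
After 13 (forward): cur=E back=1 fwd=1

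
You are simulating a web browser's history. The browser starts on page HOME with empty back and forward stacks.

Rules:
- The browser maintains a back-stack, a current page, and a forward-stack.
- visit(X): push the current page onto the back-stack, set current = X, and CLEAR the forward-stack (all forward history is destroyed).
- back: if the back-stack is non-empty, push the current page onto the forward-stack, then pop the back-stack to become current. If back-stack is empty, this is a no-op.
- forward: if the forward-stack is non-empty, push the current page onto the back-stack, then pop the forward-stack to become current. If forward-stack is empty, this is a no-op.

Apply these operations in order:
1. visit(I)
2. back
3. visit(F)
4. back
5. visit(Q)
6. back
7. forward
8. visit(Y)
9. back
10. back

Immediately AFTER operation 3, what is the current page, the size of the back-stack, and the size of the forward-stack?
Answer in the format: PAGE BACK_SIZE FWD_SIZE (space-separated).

After 1 (visit(I)): cur=I back=1 fwd=0
After 2 (back): cur=HOME back=0 fwd=1
After 3 (visit(F)): cur=F back=1 fwd=0

F 1 0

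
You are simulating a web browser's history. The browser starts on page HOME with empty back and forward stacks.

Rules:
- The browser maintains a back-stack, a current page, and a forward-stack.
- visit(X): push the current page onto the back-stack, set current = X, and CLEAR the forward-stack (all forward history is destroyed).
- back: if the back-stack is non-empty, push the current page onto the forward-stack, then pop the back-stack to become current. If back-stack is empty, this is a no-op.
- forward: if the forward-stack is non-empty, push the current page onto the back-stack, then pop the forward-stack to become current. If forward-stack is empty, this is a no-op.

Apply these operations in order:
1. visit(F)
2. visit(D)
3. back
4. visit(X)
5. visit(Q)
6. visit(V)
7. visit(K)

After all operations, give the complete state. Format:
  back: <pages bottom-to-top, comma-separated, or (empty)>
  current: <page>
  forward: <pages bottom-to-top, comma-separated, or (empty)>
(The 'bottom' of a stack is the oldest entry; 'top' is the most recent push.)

After 1 (visit(F)): cur=F back=1 fwd=0
After 2 (visit(D)): cur=D back=2 fwd=0
After 3 (back): cur=F back=1 fwd=1
After 4 (visit(X)): cur=X back=2 fwd=0
After 5 (visit(Q)): cur=Q back=3 fwd=0
After 6 (visit(V)): cur=V back=4 fwd=0
After 7 (visit(K)): cur=K back=5 fwd=0

Answer: back: HOME,F,X,Q,V
current: K
forward: (empty)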